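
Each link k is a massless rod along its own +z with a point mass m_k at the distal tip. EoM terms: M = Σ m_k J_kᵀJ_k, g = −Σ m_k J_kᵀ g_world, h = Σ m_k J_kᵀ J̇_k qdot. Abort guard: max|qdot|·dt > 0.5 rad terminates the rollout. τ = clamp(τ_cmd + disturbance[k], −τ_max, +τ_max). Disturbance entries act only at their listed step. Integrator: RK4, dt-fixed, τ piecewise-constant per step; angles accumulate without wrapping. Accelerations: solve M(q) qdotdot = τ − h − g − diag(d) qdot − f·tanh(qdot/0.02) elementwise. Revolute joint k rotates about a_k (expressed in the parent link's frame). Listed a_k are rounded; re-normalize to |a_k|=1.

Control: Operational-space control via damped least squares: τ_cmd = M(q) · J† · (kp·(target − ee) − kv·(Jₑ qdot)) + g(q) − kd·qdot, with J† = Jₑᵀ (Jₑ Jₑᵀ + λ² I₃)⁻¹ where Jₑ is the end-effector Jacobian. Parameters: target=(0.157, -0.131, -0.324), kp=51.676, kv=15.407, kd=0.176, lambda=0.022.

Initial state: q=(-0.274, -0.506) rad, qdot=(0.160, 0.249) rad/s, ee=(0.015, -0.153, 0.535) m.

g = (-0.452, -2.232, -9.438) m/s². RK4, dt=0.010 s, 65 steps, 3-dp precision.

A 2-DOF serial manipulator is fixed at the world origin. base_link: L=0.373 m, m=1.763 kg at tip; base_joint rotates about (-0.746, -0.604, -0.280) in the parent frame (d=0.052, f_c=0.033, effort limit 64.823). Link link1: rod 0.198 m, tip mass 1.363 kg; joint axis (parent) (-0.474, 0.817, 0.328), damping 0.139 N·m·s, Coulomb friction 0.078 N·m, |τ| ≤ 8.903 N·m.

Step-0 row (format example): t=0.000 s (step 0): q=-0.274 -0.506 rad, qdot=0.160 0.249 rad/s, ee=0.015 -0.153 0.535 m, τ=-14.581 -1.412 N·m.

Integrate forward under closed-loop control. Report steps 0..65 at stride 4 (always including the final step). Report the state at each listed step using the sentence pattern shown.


t=0.040 s (step 4): q=-0.293 -0.552 rad, qdot=-0.973 -2.213 rad/s, ee=0.015 -0.162 0.529 m, τ=-5.210 -0.153 N·m.
t=0.080 s (step 8): q=-0.346 -0.668 rad, qdot=-1.633 -3.478 rad/s, ee=0.015 -0.187 0.512 m, τ=-0.713 -0.002 N·m.
t=0.120 s (step 12): q=-0.421 -0.827 rad, qdot=-2.142 -4.468 rad/s, ee=0.016 -0.218 0.485 m, τ=1.535 -0.143 N·m.
t=0.160 s (step 16): q=-0.517 -1.024 rad, qdot=-2.653 -5.386 rad/s, ee=0.019 -0.249 0.448 m, τ=2.725 -0.352 N·m.
t=0.200 s (step 20): q=-0.634 -1.256 rad, qdot=-3.236 -6.161 rad/s, ee=0.023 -0.274 0.399 m, τ=3.481 -0.566 N·m.
t=0.240 s (step 24): q=-0.777 -1.512 rad, qdot=-3.888 -6.569 rad/s, ee=0.032 -0.290 0.342 m, τ=4.313 -0.764 N·m.
t=0.280 s (step 28): q=-0.945 -1.773 rad, qdot=-4.515 -6.350 rad/s, ee=0.048 -0.294 0.282 m, τ=5.708 -0.949 N·m.
t=0.320 s (step 32): q=-1.135 -2.011 rad, qdot=-4.959 -5.438 rad/s, ee=0.072 -0.288 0.223 m, τ=7.674 -1.154 N·m.
t=0.360 s (step 36): q=-1.338 -2.202 rad, qdot=-5.125 -4.098 rad/s, ee=0.099 -0.280 0.168 m, τ=9.500 -1.413 N·m.
t=0.400 s (step 40): q=-1.542 -2.338 rad, qdot=-5.047 -2.717 rad/s, ee=0.127 -0.270 0.116 m, τ=10.636 -1.724 N·m.
t=0.440 s (step 44): q=-1.739 -2.423 rad, qdot=-4.803 -1.541 rad/s, ee=0.150 -0.261 0.066 m, τ=11.146 -2.049 N·m.
t=0.480 s (step 48): q=-1.925 -2.465 rad, qdot=-4.445 -0.642 rad/s, ee=0.167 -0.252 0.016 m, τ=11.269 -2.347 N·m.
t=0.520 s (step 52): q=-2.094 -2.477 rad, qdot=-4.004 -0.003 rad/s, ee=0.178 -0.241 -0.032 m, τ=11.118 -2.591 N·m.
t=0.560 s (step 56): q=-2.245 -2.471 rad, qdot=-3.518 0.333 rad/s, ee=0.183 -0.228 -0.075 m, τ=10.706 -2.682 N·m.
t=0.600 s (step 60): q=-2.375 -2.452 rad, qdot=-3.006 0.565 rad/s, ee=0.183 -0.214 -0.114 m, τ=10.046 -2.751 N·m.
t=0.640 s (step 64): q=-2.485 -2.427 rad, qdot=-2.503 0.702 rad/s, ee=0.181 -0.201 -0.147 m, τ=9.198 -2.781 N·m.
t=0.650 s (step 65): q=-2.510 -2.420 rad, qdot=-2.382 0.723 rad/s, ee=0.180 -0.197 -0.154 m.


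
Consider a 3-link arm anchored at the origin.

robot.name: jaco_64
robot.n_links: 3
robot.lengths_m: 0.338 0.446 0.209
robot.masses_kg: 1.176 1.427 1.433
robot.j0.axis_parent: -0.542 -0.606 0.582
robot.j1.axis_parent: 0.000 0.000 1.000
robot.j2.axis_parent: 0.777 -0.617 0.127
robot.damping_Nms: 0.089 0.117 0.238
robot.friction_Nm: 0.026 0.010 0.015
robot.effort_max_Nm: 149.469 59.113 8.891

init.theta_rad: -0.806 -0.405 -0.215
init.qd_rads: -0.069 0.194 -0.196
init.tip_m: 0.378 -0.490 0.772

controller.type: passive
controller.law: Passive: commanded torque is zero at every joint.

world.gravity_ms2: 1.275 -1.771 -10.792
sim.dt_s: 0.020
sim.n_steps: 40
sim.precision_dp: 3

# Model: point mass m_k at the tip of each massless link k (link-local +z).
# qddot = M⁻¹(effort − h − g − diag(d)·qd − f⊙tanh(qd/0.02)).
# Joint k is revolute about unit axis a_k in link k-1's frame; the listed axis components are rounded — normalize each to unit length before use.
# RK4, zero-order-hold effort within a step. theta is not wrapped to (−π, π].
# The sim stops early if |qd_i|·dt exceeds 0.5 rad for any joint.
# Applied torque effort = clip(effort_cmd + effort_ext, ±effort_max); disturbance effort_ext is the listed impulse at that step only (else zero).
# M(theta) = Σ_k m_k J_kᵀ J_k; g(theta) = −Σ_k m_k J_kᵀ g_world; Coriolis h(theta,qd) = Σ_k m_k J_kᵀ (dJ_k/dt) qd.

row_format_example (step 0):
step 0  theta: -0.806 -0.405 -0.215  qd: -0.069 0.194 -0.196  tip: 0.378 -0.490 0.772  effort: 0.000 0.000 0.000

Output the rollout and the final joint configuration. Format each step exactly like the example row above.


step 1  theta: -0.810 -0.392 -0.221  qd: -0.308 0.709 -0.445  tip: 0.379 -0.492 0.770  effort: 0.000 0.000 0.000
step 2  theta: -0.818 -0.375 -0.233  qd: -0.540 0.908 -0.698  tip: 0.383 -0.496 0.765  effort: 0.000 0.000 0.000
step 3  theta: -0.832 -0.355 -0.249  qd: -0.772 1.026 -0.953  tip: 0.388 -0.503 0.757  effort: 0.000 0.000 0.000
step 4  theta: -0.849 -0.333 -0.271  qd: -1.007 1.135 -1.216  tip: 0.395 -0.512 0.746  effort: 0.000 0.000 0.000
step 5  theta: -0.872 -0.309 -0.298  qd: -1.247 1.258 -1.489  tip: 0.403 -0.523 0.732  effort: 0.000 0.000 0.000
step 6  theta: -0.899 -0.283 -0.330  qd: -1.492 1.395 -1.777  tip: 0.412 -0.537 0.715  effort: 0.000 0.000 0.000
step 7  theta: -0.932 -0.254 -0.369  qd: -1.744 1.543 -2.081  tip: 0.421 -0.553 0.693  effort: 0.000 0.000 0.000
step 8  theta: -0.969 -0.221 -0.414  qd: -2.003 1.694 -2.400  tip: 0.431 -0.571 0.668  effort: 0.000 0.000 0.000
step 9  theta: -1.012 -0.186 -0.465  qd: -2.271 1.837 -2.731  tip: 0.441 -0.590 0.639  effort: 0.000 0.000 0.000
step 10  theta: -1.060 -0.148 -0.523  qd: -2.547 1.957 -3.067  tip: 0.451 -0.611 0.605  effort: 0.000 0.000 0.000
step 11  theta: -1.114 -0.108 -0.588  qd: -2.831 2.040 -3.394  tip: 0.459 -0.633 0.567  effort: 0.000 0.000 0.000
step 12  theta: -1.173 -0.067 -0.659  qd: -3.120 2.067 -3.692  tip: 0.464 -0.655 0.523  effort: 0.000 0.000 0.000
step 13  theta: -1.239 -0.026 -0.735  qd: -3.411 2.022 -3.935  tip: 0.467 -0.677 0.475  effort: 0.000 0.000 0.000
step 14  theta: -1.310 0.014 -0.815  qd: -3.701 1.893 -4.086  tip: 0.466 -0.700 0.422  effort: 0.000 0.000 0.000
step 15  theta: -1.387 0.049 -0.898  qd: -3.984 1.674 -4.107  tip: 0.459 -0.722 0.365  effort: 0.000 0.000 0.000
step 16  theta: -1.469 0.080 -0.979  qd: -4.257 1.371 -3.958  tip: 0.446 -0.744 0.303  effort: 0.000 0.000 0.000
step 17  theta: -1.557 0.104 -1.055  qd: -4.519 1.001 -3.609  tip: 0.426 -0.764 0.238  effort: 0.000 0.000 0.000
step 18  theta: -1.650 0.120 -1.121  qd: -4.768 0.592 -3.041  tip: 0.399 -0.784 0.171  effort: 0.000 0.000 0.000
step 19  theta: -1.747 0.128 -1.175  qd: -5.006 0.186 -2.256  tip: 0.364 -0.803 0.102  effort: 0.000 0.000 0.000
step 20  theta: -1.850 0.128 -1.210  qd: -5.232 -0.162 -1.280  tip: 0.320 -0.821 0.033  effort: 0.000 0.000 0.000
step 21  theta: -1.957 0.122 -1.225  qd: -5.445 -0.407 -0.160  tip: 0.268 -0.836 -0.036  effort: 0.000 0.000 0.000
step 22  theta: -2.067 0.112 -1.216  qd: -5.640 -0.521 1.021  tip: 0.208 -0.849 -0.104  effort: 0.000 0.000 0.000
step 23  theta: -2.182 0.102 -1.184  qd: -5.812 -0.499 2.180  tip: 0.139 -0.859 -0.169  effort: 0.000 0.000 0.000
step 24  theta: -2.300 0.093 -1.130  qd: -5.954 -0.364 3.218  tip: 0.061 -0.863 -0.229  effort: 0.000 0.000 0.000
step 25  theta: -2.420 0.088 -1.057  qd: -6.059 -0.180 4.042  tip: -0.024 -0.861 -0.283  effort: 0.000 0.000 0.000
step 26  theta: -2.542 0.086 -0.970  qd: -6.120 -0.036 4.578  tip: -0.115 -0.851 -0.329  effort: 0.000 0.000 0.000
step 27  theta: -2.664 0.085 -0.876  qd: -6.137 -0.037 4.781  tip: -0.211 -0.832 -0.365  effort: 0.000 0.000 0.000
step 28  theta: -2.787 0.083 -0.781  qd: -6.115 -0.248 4.641  tip: -0.308 -0.802 -0.392  effort: 0.000 0.000 0.000
step 29  theta: -2.909 0.074 -0.693  qd: -6.066 -0.690 4.173  tip: -0.405 -0.762 -0.409  effort: 0.000 0.000 0.000
step 30  theta: -3.030 0.054 -0.616  qd: -6.002 -1.265 3.418  tip: -0.498 -0.711 -0.416  effort: 0.000 0.000 0.000
step 31  theta: -3.149 0.024 -0.557  qd: -5.931 -1.753 2.442  tip: -0.584 -0.652 -0.414  effort: 0.000 0.000 0.000
step 32  theta: -3.267 -0.014 -0.520  qd: -5.854 -1.920 1.347  tip: -0.663 -0.584 -0.404  effort: 0.000 0.000 0.000
step 33  theta: -3.383 -0.050 -0.504  qd: -5.759 -1.703 0.247  tip: -0.732 -0.511 -0.386  effort: 0.000 0.000 0.000
step 34  theta: -3.497 -0.080 -0.509  qd: -5.636 -1.262 -0.752  tip: -0.790 -0.435 -0.363  effort: 0.000 0.000 0.000
step 35  theta: -3.608 -0.101 -0.533  qd: -5.480 -0.811 -1.594  tip: -0.838 -0.356 -0.334  effort: 0.000 0.000 0.000
step 36  theta: -3.716 -0.114 -0.571  qd: -5.294 -0.476 -2.253  tip: -0.876 -0.277 -0.300  effort: 0.000 0.000 0.000
step 37  theta: -3.820 -0.121 -0.622  qd: -5.084 -0.284 -2.724  tip: -0.904 -0.200 -0.263  effort: 0.000 0.000 0.000
step 38  theta: -3.919 -0.126 -0.679  qd: -4.856 -0.213 -3.021  tip: -0.922 -0.125 -0.222  effort: 0.000 0.000 0.000
step 39  theta: -4.014 -0.130 -0.741  qd: -4.614 -0.226 -3.170  tip: -0.931 -0.054 -0.179  effort: 0.000 0.000 0.000
step 40  theta: -4.104 -0.135 -0.805  qd: -4.363 -0.291 -3.202  tip: -0.932 0.011 -0.134
final theta (rad): -4.104 -0.135 -0.805


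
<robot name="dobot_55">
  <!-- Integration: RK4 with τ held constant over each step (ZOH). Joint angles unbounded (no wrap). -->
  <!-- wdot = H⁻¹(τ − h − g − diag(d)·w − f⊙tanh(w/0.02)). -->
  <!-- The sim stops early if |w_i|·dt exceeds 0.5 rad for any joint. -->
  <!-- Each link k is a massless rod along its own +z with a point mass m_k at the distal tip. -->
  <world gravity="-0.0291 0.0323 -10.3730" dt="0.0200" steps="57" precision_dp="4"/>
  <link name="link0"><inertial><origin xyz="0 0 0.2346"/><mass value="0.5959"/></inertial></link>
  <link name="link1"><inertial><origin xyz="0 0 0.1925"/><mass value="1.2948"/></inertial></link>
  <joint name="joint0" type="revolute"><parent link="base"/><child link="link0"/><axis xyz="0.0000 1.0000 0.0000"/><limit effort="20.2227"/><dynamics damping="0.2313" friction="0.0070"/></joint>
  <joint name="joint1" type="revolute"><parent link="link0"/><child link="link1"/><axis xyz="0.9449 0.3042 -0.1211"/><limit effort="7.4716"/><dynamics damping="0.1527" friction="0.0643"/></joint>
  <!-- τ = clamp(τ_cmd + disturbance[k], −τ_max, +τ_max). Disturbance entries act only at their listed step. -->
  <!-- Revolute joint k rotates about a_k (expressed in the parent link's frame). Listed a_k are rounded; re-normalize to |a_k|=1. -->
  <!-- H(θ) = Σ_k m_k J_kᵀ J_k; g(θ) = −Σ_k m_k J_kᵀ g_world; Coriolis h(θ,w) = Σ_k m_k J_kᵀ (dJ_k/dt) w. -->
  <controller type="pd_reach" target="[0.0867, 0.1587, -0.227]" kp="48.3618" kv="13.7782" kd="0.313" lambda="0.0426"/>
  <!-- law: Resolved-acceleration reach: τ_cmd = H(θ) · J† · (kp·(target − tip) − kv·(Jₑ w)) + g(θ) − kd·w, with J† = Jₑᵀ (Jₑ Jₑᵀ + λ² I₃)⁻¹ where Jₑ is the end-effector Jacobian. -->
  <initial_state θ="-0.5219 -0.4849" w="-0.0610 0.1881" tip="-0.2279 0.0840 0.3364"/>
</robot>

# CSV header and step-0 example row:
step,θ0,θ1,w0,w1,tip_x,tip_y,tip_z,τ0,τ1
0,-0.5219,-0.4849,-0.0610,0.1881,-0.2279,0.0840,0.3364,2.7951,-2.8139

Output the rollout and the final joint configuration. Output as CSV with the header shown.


step,θ0,θ1,w0,w1,tip_x,tip_y,tip_z,τ0,τ1
1,-0.5211,-0.5003,0.1329,-1.6998,-0.2278,0.0864,0.3349,3.0291,-1.1765
2,-0.5176,-0.5448,0.2240,-2.7381,-0.2269,0.0932,0.3307,3.2309,-0.3319
3,-0.5126,-0.6059,0.2770,-3.3761,-0.2254,0.1023,0.3245,3.3827,0.1374
4,-0.5066,-0.6778,0.3179,-3.8193,-0.2233,0.1125,0.3166,3.4861,0.4279
5,-0.4999,-0.7576,0.3573,-4.1637,-0.2205,0.1230,0.3071,3.5478,0.6352
6,-0.4924,-0.8437,0.3990,-4.4521,-0.2169,0.1335,0.2962,3.5742,0.8055
7,-0.4840,-0.9351,0.4430,-4.7010,-0.2125,0.1435,0.2838,3.5709,0.9609
8,-0.4747,-1.0312,0.4881,-4.9134,-0.2073,0.1526,0.2700,3.5416,1.1109
9,-0.4645,-1.1311,0.5312,-5.0861,-0.2012,0.1605,0.2550,3.4889,1.2586
10,-0.4535,-1.2341,0.5686,-5.2126,-0.1944,0.1669,0.2391,3.4144,1.4031
11,-0.4419,-1.3390,0.5954,-5.2857,-0.1870,0.1716,0.2224,3.3188,1.5412
12,-0.4299,-1.4449,0.6058,-5.2992,-0.1792,0.1742,0.2052,3.2028,1.6683
13,-0.4180,-1.5503,0.5936,-5.2493,-0.1712,0.1749,0.1880,3.0669,1.7789
14,-0.4065,-1.6542,0.5527,-5.1353,-0.1631,0.1736,0.1711,2.9121,1.8678
15,-0.3962,-1.7551,0.4780,-4.9606,-0.1554,0.1704,0.1547,2.7406,1.9304
16,-0.3878,-1.8521,0.3661,-4.7319,-0.1480,0.1657,0.1391,2.5559,1.9639
17,-0.3820,-1.9440,0.2156,-4.4590,-0.1412,0.1597,0.1246,2.3637,1.9670
18,-0.3796,-2.0301,0.0279,-4.1534,-0.1351,0.1528,0.1112,2.1707,1.9405
19,-0.3813,-2.1100,-0.1902,-3.8283,-0.1297,0.1454,0.0989,1.9808,1.8874
20,-0.3876,-2.1832,-0.4375,-3.4934,-0.1250,0.1377,0.0876,1.8059,1.8109
21,-0.3991,-2.2498,-0.7084,-3.1585,-0.1210,0.1300,0.0774,1.6519,1.7155
22,-0.4162,-2.3097,-0.9957,-2.8314,-0.1176,0.1226,0.0679,1.5221,1.6059
23,-0.4391,-2.3632,-1.2927,-2.5178,-0.1149,0.1156,0.0591,1.4175,1.4862
24,-0.4680,-2.4107,-1.5932,-2.2214,-0.1126,0.1091,0.0509,1.3375,1.3601
25,-0.5029,-2.4524,-1.8922,-1.9438,-0.1107,0.1031,0.0430,1.2806,1.2304
26,-0.5437,-2.4887,-2.1853,-1.6855,-0.1091,0.0978,0.0354,1.2445,1.0992
27,-0.5903,-2.5201,-2.4691,-1.4460,-0.1078,0.0931,0.0279,1.2269,0.9681
28,-0.6424,-2.5469,-2.7406,-1.2242,-0.1066,0.0889,0.0205,1.2253,0.8380
29,-0.6998,-2.5694,-2.9972,-1.0184,-0.1055,0.0854,0.0131,1.2373,0.7094
30,-0.7621,-2.5879,-3.2364,-0.8274,-0.1043,0.0825,0.0056,1.2610,0.5827
31,-0.8291,-2.6027,-3.4555,-0.6495,-0.1030,0.0802,-0.0019,1.2940,0.4580
32,-0.9001,-2.6141,-3.6519,-0.4835,-0.1014,0.0783,-0.0096,1.3344,0.3354
33,-0.9749,-2.6223,-3.8230,-0.3284,-0.0996,0.0770,-0.0173,1.3797,0.2151
34,-1.0528,-2.6275,-3.9661,-0.1832,-0.0974,0.0762,-0.0250,1.4278,0.0972
35,-1.1332,-2.6299,-4.0788,-0.0474,-0.0949,0.0758,-0.0328,1.4761,-0.0182
36,-1.2156,-2.6298,-4.1568,0.0507,-0.0919,0.0758,-0.0405,1.5212,-0.1036
37,-1.2992,-2.6281,-4.2021,0.1287,-0.0883,0.0761,-0.0480,1.5598,-0.1733
38,-1.3834,-2.6247,-4.2167,0.2172,-0.0843,0.0766,-0.0554,1.5909,-0.2557
39,-1.4676,-2.6195,-4.1994,0.3083,-0.0799,0.0775,-0.0624,1.6127,-0.3443
40,-1.5511,-2.6125,-4.1505,0.3970,-0.0751,0.0786,-0.0691,1.6237,-0.4346
41,-1.6334,-2.6038,-4.0718,0.4803,-0.0699,0.0800,-0.0755,1.6225,-0.5242
42,-1.7138,-2.5935,-3.9662,0.5564,-0.0646,0.0816,-0.0814,1.6086,-0.6114
43,-1.7919,-2.5817,-3.8375,0.6244,-0.0591,0.0835,-0.0869,1.5817,-0.6954
44,-1.8672,-2.5687,-3.6902,0.6840,-0.0535,0.0855,-0.0919,1.5425,-0.7757
45,-1.9395,-2.5545,-3.5287,0.7354,-0.0479,0.0878,-0.0966,1.4918,-0.8523
46,-2.0084,-2.5394,-3.3576,0.7787,-0.0424,0.0901,-0.1008,1.4311,-0.9252
47,-2.0738,-2.5235,-3.1810,0.8147,-0.0369,0.0925,-0.1047,1.3621,-0.9945
48,-2.1357,-2.5070,-3.0026,0.8438,-0.0317,0.0950,-0.1082,1.2864,-1.0606
49,-2.1940,-2.4899,-2.8257,0.8667,-0.0265,0.0976,-0.1115,1.2059,-1.1236
50,-2.2488,-2.4724,-2.6527,0.8842,-0.0216,0.1002,-0.1145,1.1222,-1.1838
51,-2.3002,-2.4546,-2.4857,0.8968,-0.0169,0.1028,-0.1173,1.0368,-1.2414
52,-2.3484,-2.4366,-2.3259,0.9051,-0.0124,0.1054,-0.1199,0.9509,-1.2966
53,-2.3934,-2.4185,-2.1744,0.9096,-0.0081,0.1079,-0.1224,0.8655,-1.3495
54,-2.4355,-2.4003,-2.0317,0.9110,-0.0041,0.1105,-0.1247,0.7816,-1.4003
55,-2.4749,-2.3821,-1.8979,0.9094,-0.0002,0.1130,-0.1269,0.6997,-1.4490
56,-2.5116,-2.3640,-1.7731,0.9054,0.0034,0.1155,-0.1291,0.6203,-1.4958
57,-2.5459,-2.3460,-1.6570,0.8993,0.0069,0.1179,-0.1311,,
# final θ (rad): -2.5459 -2.3460


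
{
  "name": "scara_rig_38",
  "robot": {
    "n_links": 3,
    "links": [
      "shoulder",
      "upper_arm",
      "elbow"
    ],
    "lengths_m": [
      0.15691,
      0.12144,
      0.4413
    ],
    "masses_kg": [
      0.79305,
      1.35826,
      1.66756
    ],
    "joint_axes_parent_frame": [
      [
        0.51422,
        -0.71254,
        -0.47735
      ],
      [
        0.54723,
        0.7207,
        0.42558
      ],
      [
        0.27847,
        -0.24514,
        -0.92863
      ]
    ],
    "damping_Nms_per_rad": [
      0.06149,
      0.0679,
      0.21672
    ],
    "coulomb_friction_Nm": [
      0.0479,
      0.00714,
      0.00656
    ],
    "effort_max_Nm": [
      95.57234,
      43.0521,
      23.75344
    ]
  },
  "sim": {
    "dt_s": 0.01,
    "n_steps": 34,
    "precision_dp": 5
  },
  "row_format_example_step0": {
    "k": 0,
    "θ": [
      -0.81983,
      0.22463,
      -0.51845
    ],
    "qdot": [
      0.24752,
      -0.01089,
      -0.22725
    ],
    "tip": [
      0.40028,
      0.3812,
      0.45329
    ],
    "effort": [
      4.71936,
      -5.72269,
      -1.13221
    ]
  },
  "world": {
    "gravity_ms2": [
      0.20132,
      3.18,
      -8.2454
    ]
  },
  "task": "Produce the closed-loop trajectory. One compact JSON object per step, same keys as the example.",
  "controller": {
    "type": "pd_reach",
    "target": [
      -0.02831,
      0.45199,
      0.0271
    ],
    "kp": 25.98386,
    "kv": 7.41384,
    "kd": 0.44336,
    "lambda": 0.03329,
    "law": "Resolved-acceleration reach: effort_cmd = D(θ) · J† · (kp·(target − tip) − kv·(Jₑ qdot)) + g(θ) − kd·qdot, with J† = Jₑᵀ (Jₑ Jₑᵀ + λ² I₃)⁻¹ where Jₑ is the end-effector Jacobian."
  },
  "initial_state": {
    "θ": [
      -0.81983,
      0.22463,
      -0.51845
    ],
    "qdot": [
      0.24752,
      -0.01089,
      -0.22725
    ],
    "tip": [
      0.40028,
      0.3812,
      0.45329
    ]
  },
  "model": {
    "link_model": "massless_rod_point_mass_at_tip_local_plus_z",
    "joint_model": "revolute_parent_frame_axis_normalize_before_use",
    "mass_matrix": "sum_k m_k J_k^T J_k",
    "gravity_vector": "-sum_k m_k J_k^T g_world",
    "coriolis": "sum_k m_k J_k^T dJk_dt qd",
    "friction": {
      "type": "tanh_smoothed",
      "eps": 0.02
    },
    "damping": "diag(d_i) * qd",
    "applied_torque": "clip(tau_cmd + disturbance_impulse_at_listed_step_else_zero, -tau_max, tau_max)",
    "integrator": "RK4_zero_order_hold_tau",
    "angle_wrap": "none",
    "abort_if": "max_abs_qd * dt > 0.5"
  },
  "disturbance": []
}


{"k":1,"\u03b8":[-0.81723,0.2247,-0.52422],"qdot":[0.2615,0.01266,-0.87431],"tip":[0.39954,0.38086,0.45415],"effort":[5.34923,-5.50644,-0.66328]}
{"k":2,"\u03b8":[-0.81526,0.22414,-0.53257],"qdot":[0.13411,-0.12311,-0.79894],"tip":[0.39848,0.38122,0.45468],"effort":[5.9006,-5.23202,-0.55378]}
{"k":3,"\u03b8":[-0.81436,0.22245,-0.54087],"qdot":[0.04344,-0.21679,-0.85489],"tip":[0.39714,0.38222,0.45496],"effort":[6.41501,-4.99242,-0.39235]}
{"k":4,"\u03b8":[-0.81435,0.21985,-0.54963],"qdot":[-0.04119,-0.30382,-0.89619],"tip":[0.39553,0.38378,0.45498],"effort":[6.88567,-4.76889,-0.24897]}
{"k":5,"\u03b8":[-0.81514,0.21643,-0.55881],"qdot":[-0.11818,-0.38232,-0.93389],"tip":[0.39369,0.38587,0.45477],"effort":[7.31613,-4.56083,-0.11756]}
{"k":6,"\u03b8":[-0.81669,0.21224,-0.56827],"qdot":[-0.19212,-0.45724,-0.95214],"tip":[0.39163,0.38842,0.45435],"effort":[7.71275,-4.36511,-0.00396]}
{"k":7,"\u03b8":[-0.81894,0.20734,-0.57791],"qdot":[-0.25955,-0.52447,-0.9705],"tip":[0.38937,0.39139,0.45372],"effort":[8.07898,-4.18252,0.10192]}
{"k":8,"\u03b8":[-0.82184,0.20179,-0.58772],"qdot":[-0.32175,-0.58553,-0.98524],"tip":[0.38691,0.39474,0.4529],"effort":[8.41704,-4.01137,0.19893]}
{"k":9,"\u03b8":[-0.82534,0.19567,-0.59766],"qdot":[-0.37899,-0.64071,-0.99753],"tip":[0.38428,0.39843,0.45189],"effort":[8.72915,-3.85066,0.28821]}
{"k":10,"\u03b8":[-0.82938,0.18902,-0.60772],"qdot":[-0.4317,-0.6905,-1.00742],"tip":[0.38148,0.40243,0.4507],"effort":[9.01729,-3.6994,0.37032]}
{"k":11,"\u03b8":[-0.83394,0.1819,-0.61786],"qdot":[-0.48023,-0.73533,-1.0152],"tip":[0.37853,0.40669,0.44934],"effort":[9.28331,-3.55672,0.44587]}
{"k":12,"\u03b8":[-0.83896,0.17435,-0.62807],"qdot":[-0.52492,-0.77558,-1.02106],"tip":[0.37543,0.41119,0.44782],"effort":[9.52888,-3.42188,0.5154]}
{"k":13,"\u03b8":[-0.84441,0.16642,-0.63832],"qdot":[-0.56606,-0.8116,-1.02521],"tip":[0.37218,0.41589,0.44613],"effort":[9.75554,-3.29419,0.5794]}
{"k":14,"\u03b8":[-0.85025,0.15815,-0.64862],"qdot":[-0.60395,-0.84371,-1.0278],"tip":[0.36881,0.42078,0.4443],"effort":[9.96468,-3.17306,0.6383]}
{"k":15,"\u03b8":[-0.85646,0.14958,-0.65893],"qdot":[-0.63884,-0.87221,-1.02901],"tip":[0.36531,0.42582,0.44231],"effort":[10.1576,-3.05797,0.69253]}
{"k":16,"\u03b8":[-0.863,0.14074,-0.66924],"qdot":[-0.67097,-0.89736,-1.02898],"tip":[0.36169,0.431,0.44019],"effort":[10.33545,-2.94847,0.74243]}
{"k":17,"\u03b8":[-0.86986,0.13167,-0.67955],"qdot":[-0.70053,-0.91941,-1.02782],"tip":[0.35796,0.43628,0.43792],"effort":[10.4993,-2.84415,0.78834]}
{"k":18,"\u03b8":[-0.87699,0.12238,-0.68985],"qdot":[-0.72775,-0.93859,-1.02567],"tip":[0.35412,0.44166,0.43553],"effort":[10.65014,-2.74465,0.83056]}
{"k":19,"\u03b8":[-0.88439,0.11292,-0.70012],"qdot":[-0.75278,-0.95509,-1.02262],"tip":[0.35018,0.44711,0.43301],"effort":[10.78885,-2.64967,0.86935]}
{"k":20,"\u03b8":[-0.89203,0.10331,-0.71035],"qdot":[-0.77581,-0.96911,-1.01876],"tip":[0.34614,0.45261,0.43037],"effort":[10.91625,-2.55893,0.90496]}
{"k":21,"\u03b8":[-0.89989,0.09357,-0.72054],"qdot":[-0.79696,-0.98082,-1.01419],"tip":[0.34201,0.45816,0.42761],"effort":[11.03309,-2.47221,0.9376]}
{"k":22,"\u03b8":[-0.90795,0.08372,-0.73068],"qdot":[-0.81639,-0.99038,-1.00898],"tip":[0.3378,0.46372,0.42474],"effort":[11.14003,-2.38929,0.96747]}
{"k":23,"\u03b8":[-0.9162,0.07379,-0.74077],"qdot":[-0.83422,-0.99793,-1.0032],"tip":[0.33351,0.4693,0.42176],"effort":[11.23772,-2.30999,0.99476]}
{"k":24,"\u03b8":[-0.92461,0.06379,-0.75079],"qdot":[-0.85056,-1.0036,-0.9969],"tip":[0.32914,0.47488,0.41868],"effort":[11.32671,-2.23416,1.01961]}
{"k":25,"\u03b8":[-0.93319,0.05374,-0.76075],"qdot":[-0.86551,-1.00753,-0.99016],"tip":[0.3247,0.48045,0.4155],"effort":[11.40754,-2.16166,1.04218]}
{"k":26,"\u03b8":[-0.94191,0.04366,-0.77064],"qdot":[-0.87916,-1.00982,-0.983],"tip":[0.32019,0.48599,0.41224],"effort":[11.48069,-2.09237,1.0626]}
{"k":27,"\u03b8":[-0.95076,0.03356,-0.78046],"qdot":[-0.89162,-1.01057,-0.97549],"tip":[0.31562,0.4915,0.40888],"effort":[11.54659,-2.02618,1.08098]}
{"k":28,"\u03b8":[-0.95973,0.02347,-0.7902],"qdot":[-0.90294,-1.00989,-0.96766],"tip":[0.311,0.49697,0.40544],"effort":[11.60566,-1.963,1.09742]}
{"k":29,"\u03b8":[-0.9688,0.01339,-0.79986],"qdot":[-0.9132,-1.00787,-0.95954],"tip":[0.30632,0.50239,0.40193],"effort":[11.65827,-1.90276,1.11203]}
{"k":30,"\u03b8":[-0.97798,0.00333,-0.80944],"qdot":[-0.92248,-1.00459,-0.95117],"tip":[0.3016,0.50775,0.39834],"effort":[11.70478,-1.84538,1.1249]}
{"k":31,"\u03b8":[-0.98724,-0.00669,-0.81893],"qdot":[-0.93082,-1.00014,-0.94258],"tip":[0.29683,0.51304,0.39469],"effort":[11.7455,-1.79079,1.1361]}
{"k":32,"\u03b8":[-0.99658,-0.01665,-0.82834],"qdot":[-0.93829,-0.99457,-0.9338],"tip":[0.29202,0.51827,0.39097],"effort":[11.78073,-1.73895,1.1457]}
{"k":33,"\u03b8":[-1.00599,-0.02656,-0.83765],"qdot":[-0.94493,-0.98798,-0.92484],"tip":[0.28718,0.52342,0.38719],"effort":[11.81075,-1.6898,1.15377]}
{"k":34,"\u03b8":[-1.01547,-0.03639,-0.84688],"qdot":[-0.95078,-0.98042,-0.91573],"tip":[0.28231,0.52849,0.38336]}


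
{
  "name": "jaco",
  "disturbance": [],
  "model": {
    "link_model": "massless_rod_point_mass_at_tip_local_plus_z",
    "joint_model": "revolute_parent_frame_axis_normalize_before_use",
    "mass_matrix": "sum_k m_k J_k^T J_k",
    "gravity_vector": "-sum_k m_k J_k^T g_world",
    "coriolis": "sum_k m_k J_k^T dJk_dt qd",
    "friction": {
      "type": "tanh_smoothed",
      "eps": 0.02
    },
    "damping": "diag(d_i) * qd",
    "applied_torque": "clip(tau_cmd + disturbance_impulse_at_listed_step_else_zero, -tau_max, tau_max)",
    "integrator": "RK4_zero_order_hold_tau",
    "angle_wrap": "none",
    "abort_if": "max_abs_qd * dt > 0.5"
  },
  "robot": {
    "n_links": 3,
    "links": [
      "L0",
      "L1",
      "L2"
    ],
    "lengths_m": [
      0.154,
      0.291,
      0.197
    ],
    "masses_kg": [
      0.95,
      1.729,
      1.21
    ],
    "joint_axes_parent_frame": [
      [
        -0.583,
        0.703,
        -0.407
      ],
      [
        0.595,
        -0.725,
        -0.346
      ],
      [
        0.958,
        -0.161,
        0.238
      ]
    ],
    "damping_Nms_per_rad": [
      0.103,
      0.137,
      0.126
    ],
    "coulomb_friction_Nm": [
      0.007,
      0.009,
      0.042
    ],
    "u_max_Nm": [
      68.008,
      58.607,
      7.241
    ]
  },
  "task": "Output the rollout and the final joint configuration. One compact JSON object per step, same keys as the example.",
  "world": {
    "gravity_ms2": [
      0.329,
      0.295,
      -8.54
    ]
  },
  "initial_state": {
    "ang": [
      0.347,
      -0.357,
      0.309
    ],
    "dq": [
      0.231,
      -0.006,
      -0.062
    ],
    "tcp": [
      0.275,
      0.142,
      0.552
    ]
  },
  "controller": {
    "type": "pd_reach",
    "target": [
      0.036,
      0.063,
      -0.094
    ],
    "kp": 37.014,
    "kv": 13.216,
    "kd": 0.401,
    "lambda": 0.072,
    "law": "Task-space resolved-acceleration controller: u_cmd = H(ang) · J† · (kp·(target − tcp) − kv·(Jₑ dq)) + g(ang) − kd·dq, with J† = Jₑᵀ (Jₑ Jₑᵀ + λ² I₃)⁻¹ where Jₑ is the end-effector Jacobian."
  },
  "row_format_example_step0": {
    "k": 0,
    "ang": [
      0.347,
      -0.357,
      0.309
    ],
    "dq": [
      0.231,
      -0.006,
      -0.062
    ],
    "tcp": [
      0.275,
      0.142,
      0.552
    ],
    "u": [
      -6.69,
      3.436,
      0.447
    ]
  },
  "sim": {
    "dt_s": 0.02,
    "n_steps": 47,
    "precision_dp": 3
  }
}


{"k":1,"ang":[0.339,-0.376,0.318],"dq":[-0.936,-1.772,0.949],"tcp":[0.277,0.143,0.549],"u":[-6.979,4.63,0.056]}
{"k":2,"ang":[0.319,-0.414,0.337],"dq":[-1.113,-2.016,0.927],"tcp":[0.279,0.145,0.546],"u":[-7.085,4.708,0.148]}
{"k":3,"ang":[0.295,-0.457,0.356],"dq":[-1.287,-2.272,1.004],"tcp":[0.281,0.147,0.542],"u":[-7.134,4.712,0.173]}
{"k":4,"ang":[0.267,-0.505,0.378],"dq":[-1.451,-2.524,1.135],"tcp":[0.282,0.149,0.538],"u":[-7.152,4.67,0.171]}
{"k":5,"ang":[0.237,-0.558,0.402],"dq":[-1.604,-2.769,1.302],"tcp":[0.283,0.152,0.533],"u":[-7.161,4.615,0.162]}
{"k":6,"ang":[0.203,-0.615,0.43],"dq":[-1.742,-3.002,1.493],"tcp":[0.284,0.156,0.527],"u":[-7.173,4.575,0.154]}
{"k":7,"ang":[0.167,-0.678,0.462],"dq":[-1.861,-3.215,1.698],"tcp":[0.284,0.16,0.52],"u":[-7.197,4.574,0.153]}
{"k":8,"ang":[0.129,-0.744,0.498],"dq":[-1.958,-3.401,1.905],"tcp":[0.283,0.164,0.513],"u":[-7.227,4.624,0.161]}
{"k":9,"ang":[0.089,-0.813,0.538],"dq":[-2.031,-3.554,2.103],"tcp":[0.282,0.169,0.504],"u":[-7.254,4.735,0.18]}
{"k":10,"ang":[0.048,-0.886,0.582],"dq":[-2.079,-3.671,2.283],"tcp":[0.28,0.174,0.495],"u":[-7.264,4.902,0.205]}
{"k":11,"ang":[0.006,-0.96,0.629],"dq":[-2.103,-3.751,2.437],"tcp":[0.277,0.179,0.484],"u":[-7.242,5.118,0.235]}
{"k":12,"ang":[-0.036,-1.035,0.679],"dq":[-2.103,-3.795,2.561],"tcp":[0.273,0.185,0.473],"u":[-7.181,5.37,0.264]}
{"k":13,"ang":[-0.078,-1.111,0.731],"dq":[-2.084,-3.806,2.653],"tcp":[0.269,0.19,0.461],"u":[-7.077,5.644,0.29]}
{"k":14,"ang":[-0.119,-1.187,0.785],"dq":[-2.048,-3.789,2.712],"tcp":[0.264,0.196,0.448],"u":[-6.934,5.925,0.31]}
{"k":15,"ang":[-0.16,-1.262,0.839],"dq":[-1.998,-3.748,2.742],"tcp":[0.259,0.201,0.434],"u":[-6.758,6.201,0.322]}
{"k":16,"ang":[-0.199,-1.337,0.894],"dq":[-1.937,-3.69,2.745],"tcp":[0.253,0.206,0.42],"u":[-6.558,6.465,0.326]}
{"k":17,"ang":[-0.237,-1.41,0.949],"dq":[-1.867,-3.618,2.726],"tcp":[0.247,0.211,0.405],"u":[-6.345,6.708,0.321]}
{"k":18,"ang":[-0.273,-1.481,1.003],"dq":[-1.792,-3.536,2.688],"tcp":[0.241,0.215,0.39],"u":[-6.126,6.929,0.309]}
{"k":19,"ang":[-0.308,-1.551,1.056],"dq":[-1.713,-3.448,2.634],"tcp":[0.234,0.219,0.375],"u":[-5.907,7.125,0.291]}
{"k":20,"ang":[-0.342,-1.619,1.108],"dq":[-1.631,-3.356,2.569],"tcp":[0.227,0.222,0.359],"u":[-5.695,7.295,0.269]}
{"k":21,"ang":[-0.374,-1.685,1.159],"dq":[-1.548,-3.262,2.494],"tcp":[0.22,0.225,0.343],"u":[-5.492,7.441,0.244]}
{"k":22,"ang":[-0.404,-1.749,1.208],"dq":[-1.464,-3.168,2.412],"tcp":[0.213,0.227,0.328],"u":[-5.3,7.563,0.219]}
{"k":23,"ang":[-0.432,-1.812,1.255],"dq":[-1.382,-3.074,2.325],"tcp":[0.206,0.229,0.312],"u":[-5.118,7.663,0.194]}
{"k":24,"ang":[-0.459,-1.872,1.301],"dq":[-1.3,-2.983,2.235],"tcp":[0.199,0.23,0.296],"u":[-4.948,7.743,0.171]}
{"k":25,"ang":[-0.484,-1.931,1.344],"dq":[-1.219,-2.893,2.142],"tcp":[0.192,0.231,0.281],"u":[-4.787,7.804,0.15]}
{"k":26,"ang":[-0.508,-1.988,1.386],"dq":[-1.14,-2.806,2.049],"tcp":[0.186,0.231,0.266],"u":[-4.634,7.848,0.133]}
{"k":27,"ang":[-0.53,-2.043,1.426],"dq":[-1.064,-2.722,1.955],"tcp":[0.18,0.231,0.251],"u":[-4.489,7.876,0.119]}
{"k":28,"ang":[-0.55,-2.097,1.464],"dq":[-0.989,-2.64,1.862],"tcp":[0.174,0.231,0.236],"u":[-4.35,7.889,0.109]}
{"k":29,"ang":[-0.569,-2.149,1.501],"dq":[-0.917,-2.56,1.77],"tcp":[0.168,0.23,0.221],"u":[-4.215,7.888,0.104]}
{"k":30,"ang":[-0.587,-2.199,1.535],"dq":[-0.847,-2.483,1.679],"tcp":[0.162,0.229,0.207],"u":[-4.084,7.874,0.102]}
{"k":31,"ang":[-0.603,-2.248,1.568],"dq":[-0.78,-2.408,1.59],"tcp":[0.157,0.227,0.193],"u":[-3.954,7.849,0.105]}
{"k":32,"ang":[-0.618,-2.296,1.599],"dq":[-0.715,-2.335,1.504],"tcp":[0.152,0.225,0.18],"u":[-3.827,7.812,0.112]}
{"k":33,"ang":[-0.632,-2.342,1.628],"dq":[-0.653,-2.264,1.42],"tcp":[0.147,0.223,0.167],"u":[-3.7,7.766,0.122]}
{"k":34,"ang":[-0.644,-2.386,1.656],"dq":[-0.594,-2.194,1.339],"tcp":[0.142,0.221,0.154],"u":[-3.574,7.709,0.135]}
{"k":35,"ang":[-0.655,-2.429,1.682],"dq":[-0.537,-2.126,1.26],"tcp":[0.138,0.218,0.142],"u":[-3.448,7.645,0.152]}
{"k":36,"ang":[-0.665,-2.471,1.706],"dq":[-0.483,-2.06,1.185],"tcp":[0.133,0.215,0.13],"u":[-3.321,7.572,0.172]}
{"k":37,"ang":[-0.675,-2.512,1.729],"dq":[-0.432,-1.995,1.113],"tcp":[0.129,0.212,0.118],"u":[-3.194,7.491,0.194]}
{"k":38,"ang":[-0.683,-2.551,1.751],"dq":[-0.384,-1.931,1.044],"tcp":[0.125,0.209,0.107],"u":[-3.067,7.405,0.218]}
{"k":39,"ang":[-0.69,-2.589,1.771],"dq":[-0.339,-1.868,0.978],"tcp":[0.122,0.206,0.096],"u":[-2.94,7.312,0.244]}
{"k":40,"ang":[-0.696,-2.626,1.79],"dq":[-0.296,-1.806,0.915],"tcp":[0.118,0.202,0.086],"u":[-2.812,7.213,0.272]}
{"k":41,"ang":[-0.702,-2.661,1.808],"dq":[-0.257,-1.745,0.856],"tcp":[0.115,0.199,0.076],"u":[-2.685,7.11,0.301]}
{"k":42,"ang":[-0.706,-2.696,1.824],"dq":[-0.221,-1.685,0.799],"tcp":[0.112,0.195,0.066],"u":[-2.558,7.003,0.33]}
{"k":43,"ang":[-0.711,-2.729,1.84],"dq":[-0.188,-1.627,0.746],"tcp":[0.108,0.191,0.057],"u":[-2.431,6.892,0.361]}
{"k":44,"ang":[-0.714,-2.761,1.854],"dq":[-0.157,-1.569,0.696],"tcp":[0.105,0.188,0.049],"u":[-2.305,6.779,0.392]}
{"k":45,"ang":[-0.717,-2.791,1.868],"dq":[-0.13,-1.512,0.649],"tcp":[0.103,0.184,0.04],"u":[-2.181,6.662,0.424]}
{"k":46,"ang":[-0.719,-2.821,1.88],"dq":[-0.106,-1.456,0.605],"tcp":[0.1,0.18,0.032],"u":[-2.057,6.544,0.455]}
{"k":47,"ang":[-0.721,-2.85,1.892],"dq":[-0.084,-1.4,0.564],"tcp":[0.097,0.177,0.025]}
{"summary": "final ang (rad): -0.721 -2.850 1.892"}


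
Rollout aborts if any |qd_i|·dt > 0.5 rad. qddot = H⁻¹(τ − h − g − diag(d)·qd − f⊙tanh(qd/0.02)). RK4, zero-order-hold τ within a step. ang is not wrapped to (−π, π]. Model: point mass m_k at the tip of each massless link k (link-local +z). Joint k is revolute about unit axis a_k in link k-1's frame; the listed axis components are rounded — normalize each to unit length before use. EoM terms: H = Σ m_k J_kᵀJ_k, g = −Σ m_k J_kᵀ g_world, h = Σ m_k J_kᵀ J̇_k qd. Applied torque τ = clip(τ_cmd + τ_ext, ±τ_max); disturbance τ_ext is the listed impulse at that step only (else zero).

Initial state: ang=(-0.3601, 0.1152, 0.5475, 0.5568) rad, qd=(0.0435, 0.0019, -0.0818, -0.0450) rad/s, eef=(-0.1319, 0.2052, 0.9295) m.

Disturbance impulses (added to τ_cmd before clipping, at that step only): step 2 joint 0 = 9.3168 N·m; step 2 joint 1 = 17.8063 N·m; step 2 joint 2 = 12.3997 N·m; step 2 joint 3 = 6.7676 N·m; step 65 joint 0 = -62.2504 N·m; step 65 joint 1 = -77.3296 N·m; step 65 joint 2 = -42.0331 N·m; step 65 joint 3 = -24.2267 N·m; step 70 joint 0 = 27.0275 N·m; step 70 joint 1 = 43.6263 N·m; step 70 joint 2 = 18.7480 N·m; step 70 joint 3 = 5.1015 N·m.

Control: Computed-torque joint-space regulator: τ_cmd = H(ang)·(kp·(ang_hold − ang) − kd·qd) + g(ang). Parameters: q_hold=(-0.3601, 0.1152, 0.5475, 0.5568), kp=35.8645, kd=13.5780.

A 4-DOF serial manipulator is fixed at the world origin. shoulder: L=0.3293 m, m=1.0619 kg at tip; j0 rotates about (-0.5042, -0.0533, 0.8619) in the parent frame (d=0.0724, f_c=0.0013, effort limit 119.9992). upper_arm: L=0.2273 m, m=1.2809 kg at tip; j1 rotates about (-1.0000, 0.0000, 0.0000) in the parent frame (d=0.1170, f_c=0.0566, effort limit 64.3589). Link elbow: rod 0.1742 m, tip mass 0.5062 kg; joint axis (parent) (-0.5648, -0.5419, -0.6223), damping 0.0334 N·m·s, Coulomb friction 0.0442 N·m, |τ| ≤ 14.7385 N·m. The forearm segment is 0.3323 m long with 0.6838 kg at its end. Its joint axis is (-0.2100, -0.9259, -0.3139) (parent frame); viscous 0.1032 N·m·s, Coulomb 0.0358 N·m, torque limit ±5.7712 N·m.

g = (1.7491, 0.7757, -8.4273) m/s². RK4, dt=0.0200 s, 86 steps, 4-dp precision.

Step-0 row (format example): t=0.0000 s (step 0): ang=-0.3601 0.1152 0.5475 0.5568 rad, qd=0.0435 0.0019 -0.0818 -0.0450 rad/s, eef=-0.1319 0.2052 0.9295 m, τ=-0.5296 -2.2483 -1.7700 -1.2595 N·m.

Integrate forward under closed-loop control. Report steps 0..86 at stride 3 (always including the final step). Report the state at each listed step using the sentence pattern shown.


t=0.0600 s (step 3): ang=-0.3596 0.1151 0.5633 0.5558 rad, qd=-0.1000 0.0429 1.7298 0.0826 rad/s, eef=-0.1309 0.2107 0.9259 m, τ=-3.1297 -7.3193 -5.3295 -3.2240 N·m.
t=0.1200 s (step 6): ang=-0.3622 0.1169 0.6267 0.5598 rad, qd=-0.0136 0.0233 0.5366 0.0427 rad/s, eef=-0.1255 0.2334 0.9087 m, τ=-1.7548 -4.7666 -3.5759 -2.2635 N·m.
t=0.1800 s (step 9): ang=-0.3625 0.1181 0.6418 0.5613 rad, qd=0.0013 0.0167 0.0293 0.0145 rad/s, eef=-0.1240 0.2393 0.9041 m, τ=-1.0876 -3.5101 -2.7096 -1.7811 N·m.
t=0.2400 s (step 12): ang=-0.3620 0.1178 0.6392 0.5607 rad, qd=0.0107 -0.0191 -0.0946 -0.0236 rad/s, eef=-0.1244 0.2384 0.9049 m, τ=-0.7684 -2.9291 -2.3295 -1.5702 N·m.
t=0.3000 s (step 15): ang=-0.3616 0.1167 0.6315 0.5595 rad, qd=0.0047 -0.0203 -0.1482 -0.0185 rad/s, eef=-0.1252 0.2351 0.9075 m, τ=-0.6164 -2.6605 -2.1544 -1.4753 N·m.
t=0.3600 s (step 18): ang=-0.3614 0.1155 0.6224 0.5585 rad, qd=0.0025 -0.0200 -0.1522 -0.0179 rad/s, eef=-0.1262 0.2313 0.9104 m, τ=-0.5453 -2.5287 -2.0670 -1.4278 N·m.
t=0.4200 s (step 21): ang=-0.3612 0.1143 0.6136 0.5574 rad, qd=0.0019 -0.0190 -0.1369 -0.0175 rad/s, eef=-0.1270 0.2275 0.9132 m, τ=-0.5129 -2.4630 -2.0227 -1.4040 N·m.
t=0.4800 s (step 24): ang=-0.3611 0.1132 0.6060 0.5564 rad, qd=0.0019 -0.0179 -0.1155 -0.0172 rad/s, eef=-0.1277 0.2242 0.9156 m, τ=-0.4990 -2.4295 -1.9997 -1.3919 N·m.
t=0.5400 s (step 27): ang=-0.3610 0.1122 0.5998 0.5554 rad, qd=0.0021 -0.0168 -0.0937 -0.0169 rad/s, eef=-0.1283 0.2213 0.9177 m, τ=-0.4938 -2.4117 -1.9874 -1.3856 N·m.
t=0.6000 s (step 30): ang=-0.3609 0.1112 0.5947 0.5544 rad, qd=0.0026 -0.0160 -0.0738 -0.0168 rad/s, eef=-0.1288 0.2189 0.9194 m, τ=-0.4927 -2.4016 -1.9804 -1.3821 N·m.
t=0.6600 s (step 33): ang=-0.3607 0.1103 0.5908 0.5534 rad, qd=0.0032 -0.0154 -0.0564 -0.0170 rad/s, eef=-0.1292 0.2169 0.9208 m, τ=-0.4933 -2.3952 -1.9762 -1.3800 N·m.
t=0.7200 s (step 36): ang=-0.3606 0.1094 0.5877 0.5525 rad, qd=0.0045 -0.0162 -0.0393 -0.0196 rad/s, eef=-0.1295 0.2152 0.9220 m, τ=-0.4946 -2.3903 -1.9733 -1.3781 N·m.
t=0.7800 s (step 39): ang=-0.3604 0.1088 0.5850 0.5519 rad, qd=0.0056 -0.0130 -0.0359 -0.0191 rad/s, eef=-0.1298 0.2139 0.9230 m, τ=-0.4965 -2.3818 -1.9640 -1.3726 N·m.
t=0.8400 s (step 42): ang=-0.3603 0.1084 0.5824 0.5514 rad, qd=0.0054 -0.0087 -0.0368 -0.0145 rad/s, eef=-0.1300 0.2127 0.9238 m, τ=-0.4982 -2.3748 -1.9558 -1.3684 N·m.
t=0.9000 s (step 45): ang=-0.3598 0.1075 0.5813 0.5499 rad, qd=0.0031 -0.0026 -0.0415 -0.0053 rad/s, eef=-0.1302 0.2117 0.9246 m, τ=-0.4994 -2.3682 -1.9500 -1.3654 N·m.
t=0.9600 s (step 48): ang=-0.3591 0.1065 0.5807 0.5482 rad, qd=0.0039 -0.0020 -0.0370 -0.0056 rad/s, eef=-0.1304 0.2109 0.9253 m, τ=-0.5007 -2.3597 -1.9437 -1.3610 N·m.
t=1.0200 s (step 51): ang=-0.3584 0.1055 0.5803 0.5465 rad, qd=0.0027 0.0022 -0.0410 0.0009 rad/s, eef=-0.1306 0.2101 0.9259 m, τ=-0.5021 -2.3522 -1.9374 -1.3573 N·m.
t=1.0800 s (step 54): ang=-0.3579 0.1051 0.5790 0.5456 rad, qd=-0.0043 0.0197 -0.0734 0.0254 rad/s, eef=-0.1307 0.2095 0.9265 m, τ=-0.5040 -2.3455 -1.9257 -1.3519 N·m.
t=1.1400 s (step 57): ang=-0.3576 0.1051 0.5770 0.5451 rad, qd=-0.0048 0.0224 -0.0753 0.0277 rad/s, eef=-0.1309 0.2088 0.9270 m, τ=-0.5058 -2.3407 -1.9179 -1.3470 N·m.
t=1.2000 s (step 60): ang=-0.3572 0.1052 0.5751 0.5448 rad, qd=-0.0054 0.0232 -0.0727 0.0290 rad/s, eef=-0.1311 0.2083 0.9275 m, τ=-0.5070 -2.3384 -1.9133 -1.3441 N·m.
t=1.2600 s (step 63): ang=-0.3569 0.1053 0.5734 0.5445 rad, qd=-0.0063 0.0237 -0.0694 0.0304 rad/s, eef=-0.1312 0.2078 0.9279 m, τ=-0.5080 -2.3374 -1.9105 -1.3422 N·m.
t=1.3200 s (step 66): ang=-0.3601 0.0216 0.7045 0.5008 rad, qd=-0.2126 -8.3747 12.5735 -3.4254 rad/s, eef=-0.1289 0.1974 0.9250 m, τ=16.9761 15.1641 1.6895 -0.1547 N·m.
t=1.3800 s (step 69): ang=-0.3875 -0.2409 1.0218 0.5128 rad, qd=-0.5995 -1.6369 1.3339 1.0987 rad/s, eef=-0.1164 0.1504 0.9039 m, τ=8.0578 6.6489 -0.3975 -0.8781 N·m.
t=1.4400 s (step 72): ang=-0.4963 -0.0663 0.8474 0.5765 rad, qd=-1.7093 4.7854 -4.6359 0.7670 rad/s, eef=-0.1000 0.1623 0.9041 m, τ=-2.5559 -7.5139 -4.5275 -2.1103 N·m.
t=1.5000 s (step 75): ang=-0.5254 0.0850 0.7082 0.5754 rad, qd=0.1378 1.1836 -1.0487 -0.3421 rad/s, eef=-0.0854 0.1861 0.9097 m, τ=-1.5893 -4.9418 -3.1603 -1.6549 N·m.
t=1.5600 s (step 78): ang=-0.5071 0.1243 0.6705 0.5559 rad, qd=0.3971 0.2902 -0.3630 -0.2677 rad/s, eef=-0.0848 0.1980 0.9134 m, τ=-1.0821 -3.6736 -2.5769 -1.5476 N·m.
t=1.6200 s (step 81): ang=-0.4823 0.1313 0.6557 0.5436 rad, qd=0.4081 0.0007 -0.1827 -0.1367 rad/s, eef=-0.0897 0.2041 0.9159 m, τ=-0.8293 -3.0513 -2.3049 -1.5038 N·m.
t=1.6800 s (step 84): ang=-0.4603 0.1305 0.6428 0.5403 rad, qd=0.3320 -0.0279 -0.2169 -0.0156 rad/s, eef=-0.0961 0.2072 0.9177 m, τ=-0.6982 -2.7851 -2.1698 -1.4677 N·m.
t=1.7200 s (step 86): ang=-0.4479 0.1293 0.6344 0.5400 rad, qd=0.2947 -0.0419 -0.1884 -0.0149 rad/s, eef=-0.1001 0.2083 0.9188 m.


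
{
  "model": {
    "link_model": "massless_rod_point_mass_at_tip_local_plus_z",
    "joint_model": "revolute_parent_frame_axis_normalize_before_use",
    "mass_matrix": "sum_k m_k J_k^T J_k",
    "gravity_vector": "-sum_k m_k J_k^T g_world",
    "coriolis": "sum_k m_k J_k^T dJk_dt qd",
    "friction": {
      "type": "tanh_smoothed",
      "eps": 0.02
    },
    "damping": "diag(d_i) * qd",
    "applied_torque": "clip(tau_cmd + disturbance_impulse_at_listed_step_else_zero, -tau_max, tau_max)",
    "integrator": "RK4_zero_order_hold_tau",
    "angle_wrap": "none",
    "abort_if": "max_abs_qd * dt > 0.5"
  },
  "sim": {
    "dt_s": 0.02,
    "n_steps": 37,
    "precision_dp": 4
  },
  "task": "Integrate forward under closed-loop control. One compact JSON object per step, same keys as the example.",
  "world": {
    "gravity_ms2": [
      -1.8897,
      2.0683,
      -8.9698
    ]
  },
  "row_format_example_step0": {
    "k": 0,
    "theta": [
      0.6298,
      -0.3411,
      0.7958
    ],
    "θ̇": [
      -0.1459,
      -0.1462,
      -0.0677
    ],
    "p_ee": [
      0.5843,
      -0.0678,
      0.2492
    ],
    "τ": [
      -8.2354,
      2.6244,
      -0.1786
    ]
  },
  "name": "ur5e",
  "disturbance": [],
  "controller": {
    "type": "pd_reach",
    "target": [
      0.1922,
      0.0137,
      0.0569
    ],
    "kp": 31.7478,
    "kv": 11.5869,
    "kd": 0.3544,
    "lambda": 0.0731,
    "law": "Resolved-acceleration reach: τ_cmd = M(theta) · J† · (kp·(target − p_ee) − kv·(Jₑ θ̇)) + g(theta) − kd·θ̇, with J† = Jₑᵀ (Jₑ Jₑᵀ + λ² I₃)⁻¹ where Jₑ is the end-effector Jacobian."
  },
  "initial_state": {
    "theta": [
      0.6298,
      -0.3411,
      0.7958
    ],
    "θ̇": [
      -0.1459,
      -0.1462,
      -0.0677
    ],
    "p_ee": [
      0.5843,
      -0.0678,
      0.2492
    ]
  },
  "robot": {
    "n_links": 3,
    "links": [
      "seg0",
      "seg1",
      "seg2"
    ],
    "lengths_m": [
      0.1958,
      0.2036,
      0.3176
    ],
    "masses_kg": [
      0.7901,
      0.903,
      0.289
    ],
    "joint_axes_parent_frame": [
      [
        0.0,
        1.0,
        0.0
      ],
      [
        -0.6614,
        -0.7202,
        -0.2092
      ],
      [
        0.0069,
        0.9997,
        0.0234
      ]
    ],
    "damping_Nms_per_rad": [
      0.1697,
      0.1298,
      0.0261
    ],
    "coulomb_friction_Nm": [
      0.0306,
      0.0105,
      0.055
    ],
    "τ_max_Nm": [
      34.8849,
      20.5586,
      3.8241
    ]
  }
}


{"k":1,"theta":[0.6205,-0.3461,0.8076],"\u03b8\u0307":[-0.7759,-0.3567,1.2168],"p_ee":[0.5819,-0.0677,0.249],"\u03c4":[-7.0963,2.4913,-0.7542]}
{"k":2,"theta":[0.601,-0.3551,0.8367],"\u03b8\u0307":[-1.1715,-0.541,1.6844],"p_ee":[0.5766,-0.0669,0.248],"\u03c4":[-6.0156,2.2836,-0.905]}
{"k":3,"theta":[0.5753,-0.367,0.8719],"\u03b8\u0307":[-1.4086,-0.648,1.836],"p_ee":[0.5694,-0.0658,0.2475],"\u03c4":[-5.0936,2.0524,-0.9109]}
{"k":4,"theta":[0.5458,-0.3804,0.9088],"\u03b8\u0307":[-1.542,-0.6977,1.8558],"p_ee":[0.5612,-0.0646,0.2479],"\u03c4":[-4.3395,1.8336,-0.8707]}
{"k":5,"theta":[0.5143,-0.3945,0.9456],"\u03b8\u0307":[-1.6086,-0.7149,1.8211],"p_ee":[0.5523,-0.0631,0.2491],"\u03c4":[-3.7323,1.6443,-0.8223]}
{"k":6,"theta":[0.4819,-0.4088,0.9814],"\u03b8\u0307":[-1.6326,-0.7173,1.7649],"p_ee":[0.5429,-0.0615,0.2508],"\u03c4":[-3.2441,1.4894,-0.7791]}
{"k":7,"theta":[0.4494,-0.423,1.0161],"\u03b8\u0307":[-1.6293,-0.7158,1.7015],"p_ee":[0.5335,-0.0597,0.2528],"\u03c4":[-2.8492,1.3673,-0.7452]}
{"k":8,"theta":[0.417,-0.4373,1.0494],"\u03b8\u0307":[-1.6087,-0.7155,1.6373],"p_ee":[0.5239,-0.0577,0.2549],"\u03c4":[-2.5261,1.2737,-0.7205]}
{"k":9,"theta":[0.3852,-0.4516,1.0815],"\u03b8\u0307":[-1.577,-0.7184,1.575],"p_ee":[0.5144,-0.0557,0.2568],"\u03c4":[-2.2578,1.2033,-0.7039]}
{"k":10,"theta":[0.3541,-0.466,1.1124],"\u03b8\u0307":[-1.5382,-0.7248,1.5154],"p_ee":[0.5051,-0.0535,0.2586],"\u03c4":[-2.0313,1.1514,-0.6938]}
{"k":11,"theta":[0.3238,-0.4805,1.1422],"\u03b8\u0307":[-1.4947,-0.7342,1.4589],"p_ee":[0.4958,-0.0512,0.26],"\u03c4":[-1.8368,1.114,-0.6886]}
{"k":12,"theta":[0.2944,-0.4952,1.1708],"\u03b8\u0307":[-1.4483,-0.7455,1.4051],"p_ee":[0.4868,-0.0488,0.2611],"\u03c4":[-1.667,1.0877,-0.6871]}
{"k":13,"theta":[0.266,-0.5102,1.1984],"\u03b8\u0307":[-1.3998,-0.7578,1.3539],"p_ee":[0.478,-0.0463,0.2618],"\u03c4":[-1.5163,1.0701,-0.6883]}
{"k":14,"theta":[0.2386,-0.5254,1.225],"\u03b8\u0307":[-1.3499,-0.77,1.3049],"p_ee":[0.4695,-0.0438,0.2622],"\u03c4":[-1.3809,1.0594,-0.6913]}
{"k":15,"theta":[0.2121,-0.5409,1.2506],"\u03b8\u0307":[-1.2987,-0.781,1.2579],"p_ee":[0.4612,-0.0411,0.2621],"\u03c4":[-1.2577,1.0542,-0.6955]}
{"k":16,"theta":[0.1867,-0.5565,1.2753],"\u03b8\u0307":[-1.2463,-0.7897,1.213],"p_ee":[0.4532,-0.0384,0.2616],"\u03c4":[-1.1448,1.0535,-0.7005]}
{"k":17,"theta":[0.1624,-0.5723,1.2991],"\u03b8\u0307":[-1.1927,-0.795,1.1701],"p_ee":[0.4455,-0.0356,0.2608],"\u03c4":[-1.0407,1.0567,-0.7058]}
{"k":18,"theta":[0.1391,-0.5882,1.3221],"\u03b8\u0307":[-1.1376,-0.7961,1.1293],"p_ee":[0.438,-0.0328,0.2597],"\u03c4":[-0.9446,1.0633,-0.7114]}
{"k":19,"theta":[0.1169,-0.604,1.3443],"\u03b8\u0307":[-1.0809,-0.792,1.0906],"p_ee":[0.4308,-0.0298,0.2583],"\u03c4":[-0.856,1.0728,-0.717]}
{"k":20,"theta":[0.0959,-0.6197,1.3658],"\u03b8\u0307":[-1.0224,-0.782,1.0542],"p_ee":[0.424,-0.0268,0.2565],"\u03c4":[-0.7748,1.085,-0.7225]}
{"k":21,"theta":[0.0761,-0.6351,1.3866],"\u03b8\u0307":[-0.9621,-0.7656,1.0203],"p_ee":[0.4174,-0.0238,0.2546],"\u03c4":[-0.7009,1.0994,-0.7278]}
{"k":22,"theta":[0.0576,-0.6501,1.4067],"\u03b8\u0307":[-0.9,-0.7425,0.9888],"p_ee":[0.4111,-0.0207,0.2524],"\u03c4":[-0.6345,1.1156,-0.7328]}
{"k":23,"theta":[0.0402,-0.6646,1.4262],"\u03b8\u0307":[-0.8364,-0.7129,0.9598],"p_ee":[0.4051,-0.0176,0.25],"\u03c4":[-0.5758,1.1332,-0.7372]}
{"k":24,"theta":[0.0242,-0.6784,1.4451],"\u03b8\u0307":[-0.7716,-0.6773,0.9331],"p_ee":[0.3993,-0.0145,0.2474],"\u03c4":[-0.5249,1.1516,-0.7412]}
{"k":25,"theta":[0.0094,-0.6915,1.4636],"\u03b8\u0307":[-0.7063,-0.6365,0.9085],"p_ee":[0.3939,-0.0114,0.2447],"\u03c4":[-0.4816,1.1704,-0.7444]}
{"k":26,"theta":[-0.004,-0.7037,1.4815],"\u03b8\u0307":[-0.6412,-0.5914,0.8858],"p_ee":[0.3887,-0.0083,0.2418],"\u03c4":[-0.4459,1.189,-0.7468]}
{"k":27,"theta":[-0.0162,-0.715,1.499],"\u03b8\u0307":[-0.5769,-0.5435,0.8647],"p_ee":[0.3838,-0.0053,0.2389],"\u03c4":[-0.417,1.207,-0.7483]}
{"k":28,"theta":[-0.0271,-0.7254,1.5162],"\u03b8\u0307":[-0.5143,-0.4938,0.845],"p_ee":[0.3792,-0.0024,0.2359],"\u03c4":[-0.3946,1.2239,-0.7489]}
{"k":29,"theta":[-0.0367,-0.7347,1.5329],"\u03b8\u0307":[-0.454,-0.4437,0.8262],"p_ee":[0.3748,0.0005,0.2328],"\u03c4":[-0.3778,1.2395,-0.7486]}
{"k":30,"theta":[-0.0452,-0.743,1.5493],"\u03b8\u0307":[-0.3966,-0.3943,0.8084],"p_ee":[0.3706,0.0034,0.2297],"\u03c4":[-0.3657,1.2536,-0.7474]}
{"k":31,"theta":[-0.0526,-0.7504,1.5653],"\u03b8\u0307":[-0.3425,-0.3463,0.7911],"p_ee":[0.3667,0.0061,0.2265],"\u03c4":[-0.3576,1.2661,-0.7454]}
{"k":32,"theta":[-0.0589,-0.7568,1.5809],"\u03b8\u0307":[-0.292,-0.3005,0.7744],"p_ee":[0.3629,0.0087,0.2233],"\u03c4":[-0.3528,1.2769,-0.7427]}
{"k":33,"theta":[-0.0642,-0.7624,1.5963],"\u03b8\u0307":[-0.2453,-0.2573,0.7582],"p_ee":[0.3594,0.0112,0.2202],"\u03c4":[-0.3505,1.2861,-0.7394]}
{"k":34,"theta":[-0.0687,-0.7671,1.6113],"\u03b8\u0307":[-0.2024,-0.2171,0.7423],"p_ee":[0.356,0.0136,0.217],"\u03c4":[-0.3501,1.2938,-0.7356]}
{"k":35,"theta":[-0.0724,-0.771,1.626],"\u03b8\u0307":[-0.1632,-0.1798,0.7268],"p_ee":[0.3528,0.0159,0.2139],"\u03c4":[-0.3513,1.3,-0.7313]}
{"k":36,"theta":[-0.0753,-0.7743,1.6404],"\u03b8\u0307":[-0.1276,-0.1456,0.7117],"p_ee":[0.3497,0.0181,0.2107],"\u03c4":[-0.3536,1.3049,-0.7268]}
{"k":37,"theta":[-0.0775,-0.7769,1.6545],"\u03b8\u0307":[-0.0954,-0.1144,0.697],"p_ee":[0.3468,0.0202,0.2076]}
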